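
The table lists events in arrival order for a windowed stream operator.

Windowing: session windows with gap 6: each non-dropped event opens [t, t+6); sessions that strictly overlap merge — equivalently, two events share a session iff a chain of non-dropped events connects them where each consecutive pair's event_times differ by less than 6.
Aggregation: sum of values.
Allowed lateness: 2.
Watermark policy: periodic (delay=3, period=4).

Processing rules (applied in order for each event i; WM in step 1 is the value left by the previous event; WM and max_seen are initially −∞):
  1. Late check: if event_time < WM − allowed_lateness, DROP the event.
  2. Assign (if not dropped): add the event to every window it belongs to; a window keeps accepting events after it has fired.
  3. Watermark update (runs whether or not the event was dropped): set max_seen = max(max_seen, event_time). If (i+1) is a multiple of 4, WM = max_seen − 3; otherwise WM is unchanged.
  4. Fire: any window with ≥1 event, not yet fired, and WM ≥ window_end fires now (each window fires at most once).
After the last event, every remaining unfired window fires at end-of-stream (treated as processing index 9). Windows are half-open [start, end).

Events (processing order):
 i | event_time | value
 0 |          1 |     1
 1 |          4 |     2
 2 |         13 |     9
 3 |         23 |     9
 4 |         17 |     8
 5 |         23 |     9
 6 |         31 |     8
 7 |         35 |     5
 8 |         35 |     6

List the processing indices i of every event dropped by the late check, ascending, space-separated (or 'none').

4

i=0 t=1 v=1: → [1,7); WM=−∞
i=1 t=4 v=2: → [1,10); WM=−∞
i=2 t=13 v=9: → [13,19); WM=−∞
i=3 t=23 v=9: → [23,29); WM=20
i=4 t=17 v=8: DROP (t<20-2); WM=20
i=5 t=23 v=9: → [23,29); WM=20
i=6 t=31 v=8: → [31,37); WM=20
i=7 t=35 v=5: → [31,41); WM=32
i=8 t=35 v=6: → [31,41); WM=32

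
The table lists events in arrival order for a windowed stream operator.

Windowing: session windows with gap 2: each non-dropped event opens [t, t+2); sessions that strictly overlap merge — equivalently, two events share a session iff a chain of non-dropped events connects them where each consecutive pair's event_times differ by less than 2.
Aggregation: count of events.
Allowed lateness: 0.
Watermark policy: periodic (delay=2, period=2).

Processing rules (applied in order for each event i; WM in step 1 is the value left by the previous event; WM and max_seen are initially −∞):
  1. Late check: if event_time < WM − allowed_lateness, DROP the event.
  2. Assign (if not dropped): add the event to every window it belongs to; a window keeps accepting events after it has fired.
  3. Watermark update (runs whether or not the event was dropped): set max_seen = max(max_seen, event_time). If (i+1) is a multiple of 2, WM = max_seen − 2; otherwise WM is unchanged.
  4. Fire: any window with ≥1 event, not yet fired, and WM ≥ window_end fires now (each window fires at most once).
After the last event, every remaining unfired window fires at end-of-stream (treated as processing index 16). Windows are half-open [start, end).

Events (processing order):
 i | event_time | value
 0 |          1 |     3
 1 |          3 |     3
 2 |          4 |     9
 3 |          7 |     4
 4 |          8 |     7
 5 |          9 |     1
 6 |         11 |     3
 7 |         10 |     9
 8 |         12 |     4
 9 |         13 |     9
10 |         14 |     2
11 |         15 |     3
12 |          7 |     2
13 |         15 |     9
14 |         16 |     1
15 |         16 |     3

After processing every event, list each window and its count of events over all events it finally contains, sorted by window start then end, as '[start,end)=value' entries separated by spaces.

i=0 t=1 v=3: → [1,3); WM=−∞
i=1 t=3 v=3: → [3,5); WM=1
i=2 t=4 v=9: → [3,6); WM=1
i=3 t=7 v=4: → [7,9); WM=5
i=4 t=8 v=7: → [7,10); WM=5
i=5 t=9 v=1: → [7,11); WM=7
i=6 t=11 v=3: → [11,13); WM=7
i=7 t=10 v=9: → [7,13); WM=9
i=8 t=12 v=4: → [7,14); WM=9
i=9 t=13 v=9: → [7,15); WM=11
i=10 t=14 v=2: → [7,16); WM=11
i=11 t=15 v=3: → [7,17); WM=13
i=12 t=7 v=2: DROP (t<13-0); WM=13
i=13 t=15 v=9: → [7,17); WM=13
i=14 t=16 v=1: → [7,18); WM=13
i=15 t=16 v=3: → [7,18); WM=14

[1,3)=1 [3,6)=2 [7,18)=12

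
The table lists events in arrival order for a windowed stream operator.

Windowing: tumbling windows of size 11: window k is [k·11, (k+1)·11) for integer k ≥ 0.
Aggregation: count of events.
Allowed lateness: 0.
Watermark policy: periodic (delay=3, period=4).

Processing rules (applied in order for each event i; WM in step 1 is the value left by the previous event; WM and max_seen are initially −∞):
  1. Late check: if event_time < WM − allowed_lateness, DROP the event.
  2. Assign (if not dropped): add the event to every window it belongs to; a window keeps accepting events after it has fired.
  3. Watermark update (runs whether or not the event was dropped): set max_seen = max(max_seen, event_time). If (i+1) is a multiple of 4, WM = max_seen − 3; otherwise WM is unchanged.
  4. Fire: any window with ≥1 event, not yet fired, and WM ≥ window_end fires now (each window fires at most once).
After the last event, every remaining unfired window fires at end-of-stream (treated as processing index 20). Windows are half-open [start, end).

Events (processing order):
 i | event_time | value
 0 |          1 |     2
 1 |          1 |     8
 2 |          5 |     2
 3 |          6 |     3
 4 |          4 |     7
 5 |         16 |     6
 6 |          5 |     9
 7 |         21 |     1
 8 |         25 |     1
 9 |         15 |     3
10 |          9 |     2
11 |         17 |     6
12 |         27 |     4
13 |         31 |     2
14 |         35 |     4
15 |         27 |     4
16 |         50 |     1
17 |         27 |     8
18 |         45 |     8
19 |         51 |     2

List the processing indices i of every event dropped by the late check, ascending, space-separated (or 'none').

i=0 t=1 v=2: → [0,11); WM=−∞
i=1 t=1 v=8: → [0,11); WM=−∞
i=2 t=5 v=2: → [0,11); WM=−∞
i=3 t=6 v=3: → [0,11); WM=3
i=4 t=4 v=7: → [0,11); WM=3
i=5 t=16 v=6: → [11,22); WM=3
i=6 t=5 v=9: → [0,11); WM=3
i=7 t=21 v=1: → [11,22); WM=18; [0,11) fires=6
i=8 t=25 v=1: → [22,33); WM=18
i=9 t=15 v=3: DROP (t<18-0); WM=18
i=10 t=9 v=2: DROP (t<18-0); WM=18
i=11 t=17 v=6: DROP (t<18-0); WM=22; [11,22) fires=2
i=12 t=27 v=4: → [22,33); WM=22
i=13 t=31 v=2: → [22,33); WM=22
i=14 t=35 v=4: → [33,44); WM=22
i=15 t=27 v=4: → [22,33); WM=32
i=16 t=50 v=1: → [44,55); WM=32
i=17 t=27 v=8: DROP (t<32-0); WM=32
i=18 t=45 v=8: → [44,55); WM=32
i=19 t=51 v=2: → [44,55); WM=48; [22,33) fires=4 [33,44) fires=1

9 10 11 17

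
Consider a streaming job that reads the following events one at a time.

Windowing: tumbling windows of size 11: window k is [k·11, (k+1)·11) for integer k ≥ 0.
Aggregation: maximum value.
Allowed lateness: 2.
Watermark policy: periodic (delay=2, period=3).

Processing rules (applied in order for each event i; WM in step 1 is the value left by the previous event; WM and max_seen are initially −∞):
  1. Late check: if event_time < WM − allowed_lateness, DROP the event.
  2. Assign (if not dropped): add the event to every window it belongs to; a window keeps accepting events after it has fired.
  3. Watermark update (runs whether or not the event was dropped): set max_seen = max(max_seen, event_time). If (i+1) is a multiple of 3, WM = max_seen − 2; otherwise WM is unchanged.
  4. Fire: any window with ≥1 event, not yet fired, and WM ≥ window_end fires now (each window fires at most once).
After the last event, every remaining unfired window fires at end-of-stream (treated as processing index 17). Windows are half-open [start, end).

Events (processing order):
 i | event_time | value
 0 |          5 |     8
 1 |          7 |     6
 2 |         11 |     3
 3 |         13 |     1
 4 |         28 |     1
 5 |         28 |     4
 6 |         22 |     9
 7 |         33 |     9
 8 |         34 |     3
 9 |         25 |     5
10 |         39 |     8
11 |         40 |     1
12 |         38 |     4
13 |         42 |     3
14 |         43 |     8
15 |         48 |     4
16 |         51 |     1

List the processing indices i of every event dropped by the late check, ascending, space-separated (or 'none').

6 9

i=0 t=5 v=8: → [0,11); WM=−∞
i=1 t=7 v=6: → [0,11); WM=−∞
i=2 t=11 v=3: → [11,22); WM=9
i=3 t=13 v=1: → [11,22); WM=9
i=4 t=28 v=1: → [22,33); WM=9
i=5 t=28 v=4: → [22,33); WM=26; [0,11) fires=8 [11,22) fires=3
i=6 t=22 v=9: DROP (t<26-2); WM=26
i=7 t=33 v=9: → [33,44); WM=26
i=8 t=34 v=3: → [33,44); WM=32
i=9 t=25 v=5: DROP (t<32-2); WM=32
i=10 t=39 v=8: → [33,44); WM=32
i=11 t=40 v=1: → [33,44); WM=38; [22,33) fires=4
i=12 t=38 v=4: → [33,44); WM=38
i=13 t=42 v=3: → [33,44); WM=38
i=14 t=43 v=8: → [33,44); WM=41
i=15 t=48 v=4: → [44,55); WM=41
i=16 t=51 v=1: → [44,55); WM=41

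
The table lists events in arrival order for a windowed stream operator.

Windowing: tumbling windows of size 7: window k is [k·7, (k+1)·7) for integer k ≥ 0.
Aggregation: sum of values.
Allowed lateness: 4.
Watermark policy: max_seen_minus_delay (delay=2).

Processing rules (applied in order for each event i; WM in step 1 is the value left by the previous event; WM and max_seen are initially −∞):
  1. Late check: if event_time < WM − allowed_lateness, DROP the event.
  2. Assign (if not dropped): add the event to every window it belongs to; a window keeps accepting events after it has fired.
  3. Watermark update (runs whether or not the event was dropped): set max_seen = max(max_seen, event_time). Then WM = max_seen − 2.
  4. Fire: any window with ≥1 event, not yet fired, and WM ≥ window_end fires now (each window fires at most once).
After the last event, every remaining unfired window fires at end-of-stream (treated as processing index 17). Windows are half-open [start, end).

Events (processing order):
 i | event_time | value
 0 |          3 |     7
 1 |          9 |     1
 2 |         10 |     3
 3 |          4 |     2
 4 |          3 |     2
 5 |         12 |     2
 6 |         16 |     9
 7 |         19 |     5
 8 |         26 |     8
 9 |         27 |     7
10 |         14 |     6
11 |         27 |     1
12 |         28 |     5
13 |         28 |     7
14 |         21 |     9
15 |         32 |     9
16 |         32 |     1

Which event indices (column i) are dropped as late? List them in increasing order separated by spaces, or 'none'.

i=0 t=3 v=7: → [0,7); WM=1
i=1 t=9 v=1: → [7,14); WM=7; [0,7) fires=7
i=2 t=10 v=3: → [7,14); WM=8
i=3 t=4 v=2: → [0,7); WM=8
i=4 t=3 v=2: DROP (t<8-4); WM=8
i=5 t=12 v=2: → [7,14); WM=10
i=6 t=16 v=9: → [14,21); WM=14; [7,14) fires=6
i=7 t=19 v=5: → [14,21); WM=17
i=8 t=26 v=8: → [21,28); WM=24; [14,21) fires=14
i=9 t=27 v=7: → [21,28); WM=25
i=10 t=14 v=6: DROP (t<25-4); WM=25
i=11 t=27 v=1: → [21,28); WM=25
i=12 t=28 v=5: → [28,35); WM=26
i=13 t=28 v=7: → [28,35); WM=26
i=14 t=21 v=9: DROP (t<26-4); WM=26
i=15 t=32 v=9: → [28,35); WM=30; [21,28) fires=16
i=16 t=32 v=1: → [28,35); WM=30

4 10 14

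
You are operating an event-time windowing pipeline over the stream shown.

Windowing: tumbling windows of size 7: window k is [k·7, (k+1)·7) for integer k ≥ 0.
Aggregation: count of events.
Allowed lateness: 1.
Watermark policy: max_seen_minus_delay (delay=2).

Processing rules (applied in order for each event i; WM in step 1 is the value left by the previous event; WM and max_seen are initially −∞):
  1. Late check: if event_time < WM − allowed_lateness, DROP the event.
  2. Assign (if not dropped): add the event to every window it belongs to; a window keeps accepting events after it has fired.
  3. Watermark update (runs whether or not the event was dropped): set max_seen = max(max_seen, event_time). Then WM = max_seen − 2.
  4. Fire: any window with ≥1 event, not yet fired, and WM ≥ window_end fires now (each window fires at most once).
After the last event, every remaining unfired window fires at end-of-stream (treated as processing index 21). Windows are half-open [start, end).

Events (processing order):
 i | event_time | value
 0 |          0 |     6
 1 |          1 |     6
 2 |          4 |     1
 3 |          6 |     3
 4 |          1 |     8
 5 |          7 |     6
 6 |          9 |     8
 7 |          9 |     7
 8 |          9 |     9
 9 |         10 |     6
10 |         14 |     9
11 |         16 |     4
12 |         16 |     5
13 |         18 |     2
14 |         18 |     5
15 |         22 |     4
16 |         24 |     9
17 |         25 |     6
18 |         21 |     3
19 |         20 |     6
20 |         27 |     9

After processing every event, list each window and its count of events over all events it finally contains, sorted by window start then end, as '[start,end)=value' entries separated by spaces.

[0,7)=4 [7,14)=5 [14,21)=5 [21,28)=4

i=0 t=0 v=6: → [0,7); WM=-2
i=1 t=1 v=6: → [0,7); WM=-1
i=2 t=4 v=1: → [0,7); WM=2
i=3 t=6 v=3: → [0,7); WM=4
i=4 t=1 v=8: DROP (t<4-1); WM=4
i=5 t=7 v=6: → [7,14); WM=5
i=6 t=9 v=8: → [7,14); WM=7; [0,7) fires=4
i=7 t=9 v=7: → [7,14); WM=7
i=8 t=9 v=9: → [7,14); WM=7
i=9 t=10 v=6: → [7,14); WM=8
i=10 t=14 v=9: → [14,21); WM=12
i=11 t=16 v=4: → [14,21); WM=14; [7,14) fires=5
i=12 t=16 v=5: → [14,21); WM=14
i=13 t=18 v=2: → [14,21); WM=16
i=14 t=18 v=5: → [14,21); WM=16
i=15 t=22 v=4: → [21,28); WM=20
i=16 t=24 v=9: → [21,28); WM=22; [14,21) fires=5
i=17 t=25 v=6: → [21,28); WM=23
i=18 t=21 v=3: DROP (t<23-1); WM=23
i=19 t=20 v=6: DROP (t<23-1); WM=23
i=20 t=27 v=9: → [21,28); WM=25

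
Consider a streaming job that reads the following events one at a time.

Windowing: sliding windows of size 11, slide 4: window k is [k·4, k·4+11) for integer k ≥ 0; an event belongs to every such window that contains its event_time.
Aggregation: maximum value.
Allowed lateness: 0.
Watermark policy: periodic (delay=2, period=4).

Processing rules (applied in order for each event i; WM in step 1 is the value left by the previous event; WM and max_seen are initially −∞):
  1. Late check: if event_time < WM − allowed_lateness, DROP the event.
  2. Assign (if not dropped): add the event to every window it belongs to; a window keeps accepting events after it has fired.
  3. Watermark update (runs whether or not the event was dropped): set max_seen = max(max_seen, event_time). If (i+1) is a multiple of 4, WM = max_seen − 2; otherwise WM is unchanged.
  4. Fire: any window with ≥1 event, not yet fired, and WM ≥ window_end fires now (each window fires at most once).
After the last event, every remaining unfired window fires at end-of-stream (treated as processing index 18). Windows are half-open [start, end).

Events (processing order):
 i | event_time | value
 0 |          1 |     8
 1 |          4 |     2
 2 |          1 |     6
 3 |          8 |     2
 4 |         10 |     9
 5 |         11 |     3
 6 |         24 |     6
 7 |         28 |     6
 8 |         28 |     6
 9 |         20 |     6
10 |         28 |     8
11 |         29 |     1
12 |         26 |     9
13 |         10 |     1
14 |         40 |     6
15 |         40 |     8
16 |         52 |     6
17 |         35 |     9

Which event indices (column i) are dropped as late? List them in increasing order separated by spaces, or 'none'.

i=0 t=1 v=8: → [0,11); WM=−∞
i=1 t=4 v=2: → [4,15),[0,11); WM=−∞
i=2 t=1 v=6: → [0,11); WM=−∞
i=3 t=8 v=2: → [8,19),[4,15),[0,11); WM=6
i=4 t=10 v=9: → [8,19),[4,15),[0,11); WM=6
i=5 t=11 v=3: → [8,19),[4,15); WM=6
i=6 t=24 v=6: → [24,35),[20,31),[16,27); WM=6
i=7 t=28 v=6: → [28,39),[24,35),[20,31); WM=26; [0,11) fires=9 [4,15) fires=9 [8,19) fires=9
i=8 t=28 v=6: → [28,39),[24,35),[20,31); WM=26
i=9 t=20 v=6: DROP (t<26-0); WM=26
i=10 t=28 v=8: → [28,39),[24,35),[20,31); WM=26
i=11 t=29 v=1: → [28,39),[24,35),[20,31); WM=27; [16,27) fires=6
i=12 t=26 v=9: DROP (t<27-0); WM=27
i=13 t=10 v=1: DROP (t<27-0); WM=27
i=14 t=40 v=6: → [40,51),[36,47),[32,43); WM=27
i=15 t=40 v=8: → [40,51),[36,47),[32,43); WM=38; [20,31) fires=8 [24,35) fires=8
i=16 t=52 v=6: → [52,63),[48,59),[44,55); WM=38
i=17 t=35 v=9: DROP (t<38-0); WM=38

9 12 13 17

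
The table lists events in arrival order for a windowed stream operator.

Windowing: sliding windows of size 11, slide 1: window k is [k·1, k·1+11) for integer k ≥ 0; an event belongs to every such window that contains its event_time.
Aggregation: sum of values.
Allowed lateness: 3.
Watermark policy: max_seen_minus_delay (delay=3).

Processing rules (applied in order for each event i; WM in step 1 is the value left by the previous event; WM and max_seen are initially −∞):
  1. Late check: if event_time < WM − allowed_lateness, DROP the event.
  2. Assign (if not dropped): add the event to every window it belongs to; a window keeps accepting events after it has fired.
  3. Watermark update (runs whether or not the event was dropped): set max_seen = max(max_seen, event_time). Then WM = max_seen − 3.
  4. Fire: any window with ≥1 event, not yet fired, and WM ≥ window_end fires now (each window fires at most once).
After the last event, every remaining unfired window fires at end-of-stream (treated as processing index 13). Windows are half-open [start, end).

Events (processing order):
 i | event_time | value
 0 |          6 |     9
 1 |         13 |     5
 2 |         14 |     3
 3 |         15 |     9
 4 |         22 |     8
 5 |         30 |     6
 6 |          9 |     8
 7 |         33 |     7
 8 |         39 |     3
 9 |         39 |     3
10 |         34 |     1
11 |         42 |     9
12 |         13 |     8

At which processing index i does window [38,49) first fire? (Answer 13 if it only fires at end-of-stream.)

i=0 t=6 v=9: → [6,17),[5,16),[4,15),[3,14),[2,13),[1,12),[0,11); WM=3
i=1 t=13 v=5: → [13,24),[12,23),[11,22),[10,21),[9,20),[8,19),[7,18),[6,17),[5,16),[4,15),[3,14); WM=10
i=2 t=14 v=3: → [14,25),[13,24),[12,23),[11,22),[10,21),[9,20),[8,19),[7,18),[6,17),[5,16),[4,15); WM=11; [0,11) fires=9
i=3 t=15 v=9: → [15,26),[14,25),[13,24),[12,23),[11,22),[10,21),[9,20),[8,19),[7,18),[6,17),[5,16); WM=12; [1,12) fires=9
i=4 t=22 v=8: → [22,33),[21,32),[20,31),[19,30),[18,29),[17,28),[16,27),[15,26),[14,25),[13,24),[12,23); WM=19; [2,13) fires=9 [3,14) fires=14 [4,15) fires=17 [5,16) fires=26 [6,17) fires=26 [7,18) fires=17 [8,19) fires=17
i=5 t=30 v=6: → [30,41),[29,40),[28,39),[27,38),[26,37),[25,36),[24,35),[23,34),[22,33),[21,32),[20,31); WM=27; [9,20) fires=17 [10,21) fires=17 [11,22) fires=17 [12,23) fires=25 [13,24) fires=25 [14,25) fires=20 [15,26) fires=17 [16,27) fires=8
i=6 t=9 v=8: DROP (t<27-3); WM=27
i=7 t=33 v=7: → [33,44),[32,43),[31,42),[30,41),[29,40),[28,39),[27,38),[26,37),[25,36),[24,35),[23,34); WM=30; [17,28) fires=8 [18,29) fires=8 [19,30) fires=8
i=8 t=39 v=3: → [39,50),[38,49),[37,48),[36,47),[35,46),[34,45),[33,44),[32,43),[31,42),[30,41),[29,40); WM=36; [20,31) fires=14 [21,32) fires=14 [22,33) fires=14 [23,34) fires=13 [24,35) fires=13 [25,36) fires=13
i=9 t=39 v=3: → [39,50),[38,49),[37,48),[36,47),[35,46),[34,45),[33,44),[32,43),[31,42),[30,41),[29,40); WM=36
i=10 t=34 v=1: → [34,45),[33,44),[32,43),[31,42),[30,41),[29,40),[28,39),[27,38),[26,37),[25,36),[24,35); WM=36
i=11 t=42 v=9: → [42,53),[41,52),[40,51),[39,50),[38,49),[37,48),[36,47),[35,46),[34,45),[33,44),[32,43); WM=39; [26,37) fires=14 [27,38) fires=14 [28,39) fires=14
i=12 t=13 v=8: DROP (t<39-3); WM=39

13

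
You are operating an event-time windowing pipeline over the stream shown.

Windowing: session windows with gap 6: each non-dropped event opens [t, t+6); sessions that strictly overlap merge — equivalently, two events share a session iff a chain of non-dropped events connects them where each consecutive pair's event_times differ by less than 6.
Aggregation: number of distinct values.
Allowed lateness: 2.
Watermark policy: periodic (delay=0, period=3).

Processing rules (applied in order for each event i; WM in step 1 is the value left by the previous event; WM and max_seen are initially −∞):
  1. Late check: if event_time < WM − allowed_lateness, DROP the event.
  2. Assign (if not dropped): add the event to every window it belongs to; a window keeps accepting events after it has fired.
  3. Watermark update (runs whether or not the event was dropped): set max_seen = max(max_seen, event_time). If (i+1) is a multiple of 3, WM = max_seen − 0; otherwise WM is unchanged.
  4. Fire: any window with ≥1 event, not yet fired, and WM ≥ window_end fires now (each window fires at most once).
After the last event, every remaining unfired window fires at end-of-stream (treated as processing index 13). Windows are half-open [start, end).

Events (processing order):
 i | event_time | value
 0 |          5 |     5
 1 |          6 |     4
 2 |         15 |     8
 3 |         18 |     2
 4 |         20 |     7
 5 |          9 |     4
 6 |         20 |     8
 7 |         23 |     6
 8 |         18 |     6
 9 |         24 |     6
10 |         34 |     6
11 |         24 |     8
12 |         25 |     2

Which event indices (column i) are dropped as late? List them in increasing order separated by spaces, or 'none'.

i=0 t=5 v=5: → [5,11); WM=−∞
i=1 t=6 v=4: → [5,12); WM=−∞
i=2 t=15 v=8: → [15,21); WM=15
i=3 t=18 v=2: → [15,24); WM=15
i=4 t=20 v=7: → [15,26); WM=15
i=5 t=9 v=4: DROP (t<15-2); WM=20
i=6 t=20 v=8: → [15,26); WM=20
i=7 t=23 v=6: → [15,29); WM=20
i=8 t=18 v=6: → [15,29); WM=23
i=9 t=24 v=6: → [15,30); WM=23
i=10 t=34 v=6: → [34,40); WM=23
i=11 t=24 v=8: → [15,30); WM=34
i=12 t=25 v=2: DROP (t<34-2); WM=34

5 12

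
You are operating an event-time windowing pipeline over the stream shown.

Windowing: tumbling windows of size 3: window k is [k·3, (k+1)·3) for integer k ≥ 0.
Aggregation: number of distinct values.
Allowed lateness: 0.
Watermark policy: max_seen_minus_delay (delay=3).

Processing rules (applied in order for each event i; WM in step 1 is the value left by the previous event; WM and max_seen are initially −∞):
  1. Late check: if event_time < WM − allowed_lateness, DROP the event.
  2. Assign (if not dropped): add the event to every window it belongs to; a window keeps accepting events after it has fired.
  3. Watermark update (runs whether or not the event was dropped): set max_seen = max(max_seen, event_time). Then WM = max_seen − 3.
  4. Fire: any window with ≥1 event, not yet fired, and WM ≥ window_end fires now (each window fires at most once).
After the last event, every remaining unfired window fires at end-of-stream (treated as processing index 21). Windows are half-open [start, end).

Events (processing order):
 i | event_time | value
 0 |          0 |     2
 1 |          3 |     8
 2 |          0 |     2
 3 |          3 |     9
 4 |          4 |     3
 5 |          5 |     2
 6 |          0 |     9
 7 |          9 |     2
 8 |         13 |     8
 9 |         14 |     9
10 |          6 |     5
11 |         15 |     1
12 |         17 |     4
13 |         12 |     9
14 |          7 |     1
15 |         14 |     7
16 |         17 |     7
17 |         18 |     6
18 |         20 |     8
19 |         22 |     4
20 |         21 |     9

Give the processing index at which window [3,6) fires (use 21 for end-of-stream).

i=0 t=0 v=2: → [0,3); WM=-3
i=1 t=3 v=8: → [3,6); WM=0
i=2 t=0 v=2: → [0,3); WM=0
i=3 t=3 v=9: → [3,6); WM=0
i=4 t=4 v=3: → [3,6); WM=1
i=5 t=5 v=2: → [3,6); WM=2
i=6 t=0 v=9: DROP (t<2-0); WM=2
i=7 t=9 v=2: → [9,12); WM=6; [0,3) fires=1 [3,6) fires=4
i=8 t=13 v=8: → [12,15); WM=10
i=9 t=14 v=9: → [12,15); WM=11
i=10 t=6 v=5: DROP (t<11-0); WM=11
i=11 t=15 v=1: → [15,18); WM=12; [9,12) fires=1
i=12 t=17 v=4: → [15,18); WM=14
i=13 t=12 v=9: DROP (t<14-0); WM=14
i=14 t=7 v=1: DROP (t<14-0); WM=14
i=15 t=14 v=7: → [12,15); WM=14
i=16 t=17 v=7: → [15,18); WM=14
i=17 t=18 v=6: → [18,21); WM=15; [12,15) fires=3
i=18 t=20 v=8: → [18,21); WM=17
i=19 t=22 v=4: → [21,24); WM=19; [15,18) fires=3
i=20 t=21 v=9: → [21,24); WM=19

7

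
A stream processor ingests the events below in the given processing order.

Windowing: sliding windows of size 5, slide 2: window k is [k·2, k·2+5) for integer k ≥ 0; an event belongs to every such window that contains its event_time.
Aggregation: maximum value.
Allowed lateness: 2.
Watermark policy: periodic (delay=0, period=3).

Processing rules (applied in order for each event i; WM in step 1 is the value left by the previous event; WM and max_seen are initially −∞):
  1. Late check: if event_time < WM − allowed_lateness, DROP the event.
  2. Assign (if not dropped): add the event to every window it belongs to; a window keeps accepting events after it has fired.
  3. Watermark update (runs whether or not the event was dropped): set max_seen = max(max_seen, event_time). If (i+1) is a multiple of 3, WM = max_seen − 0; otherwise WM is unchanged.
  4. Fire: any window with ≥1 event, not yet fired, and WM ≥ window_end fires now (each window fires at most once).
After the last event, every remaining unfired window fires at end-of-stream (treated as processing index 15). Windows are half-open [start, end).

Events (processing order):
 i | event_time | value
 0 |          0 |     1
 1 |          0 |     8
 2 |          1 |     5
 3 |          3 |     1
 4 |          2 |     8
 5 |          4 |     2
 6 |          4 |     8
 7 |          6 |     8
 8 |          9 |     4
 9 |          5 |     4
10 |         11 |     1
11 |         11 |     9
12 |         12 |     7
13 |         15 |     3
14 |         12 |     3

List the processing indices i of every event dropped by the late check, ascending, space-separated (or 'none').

9

i=0 t=0 v=1: → [0,5); WM=−∞
i=1 t=0 v=8: → [0,5); WM=−∞
i=2 t=1 v=5: → [0,5); WM=1
i=3 t=3 v=1: → [2,7),[0,5); WM=1
i=4 t=2 v=8: → [2,7),[0,5); WM=1
i=5 t=4 v=2: → [4,9),[2,7),[0,5); WM=4
i=6 t=4 v=8: → [4,9),[2,7),[0,5); WM=4
i=7 t=6 v=8: → [6,11),[4,9),[2,7); WM=4
i=8 t=9 v=4: → [8,13),[6,11); WM=9; [0,5) fires=8 [2,7) fires=8 [4,9) fires=8
i=9 t=5 v=4: DROP (t<9-2); WM=9
i=10 t=11 v=1: → [10,15),[8,13); WM=9
i=11 t=11 v=9: → [10,15),[8,13); WM=11; [6,11) fires=8
i=12 t=12 v=7: → [12,17),[10,15),[8,13); WM=11
i=13 t=15 v=3: → [14,19),[12,17); WM=11
i=14 t=12 v=3: → [12,17),[10,15),[8,13); WM=15; [8,13) fires=9 [10,15) fires=9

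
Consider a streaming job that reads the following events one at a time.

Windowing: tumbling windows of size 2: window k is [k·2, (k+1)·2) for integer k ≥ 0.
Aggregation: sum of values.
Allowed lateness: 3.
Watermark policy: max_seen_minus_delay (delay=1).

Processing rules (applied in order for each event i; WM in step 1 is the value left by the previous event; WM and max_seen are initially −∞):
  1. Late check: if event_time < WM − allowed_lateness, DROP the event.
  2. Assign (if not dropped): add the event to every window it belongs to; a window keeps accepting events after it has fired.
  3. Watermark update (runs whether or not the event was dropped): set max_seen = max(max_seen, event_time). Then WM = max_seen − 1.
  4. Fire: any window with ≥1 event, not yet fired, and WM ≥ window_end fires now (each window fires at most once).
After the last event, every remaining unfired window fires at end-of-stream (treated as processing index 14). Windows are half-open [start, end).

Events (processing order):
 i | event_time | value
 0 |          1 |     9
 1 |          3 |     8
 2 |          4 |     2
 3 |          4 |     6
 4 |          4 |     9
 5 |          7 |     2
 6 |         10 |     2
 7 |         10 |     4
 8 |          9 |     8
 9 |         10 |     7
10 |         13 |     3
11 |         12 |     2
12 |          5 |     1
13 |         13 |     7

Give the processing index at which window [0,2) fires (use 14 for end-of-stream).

1

i=0 t=1 v=9: → [0,2); WM=0
i=1 t=3 v=8: → [2,4); WM=2; [0,2) fires=9
i=2 t=4 v=2: → [4,6); WM=3
i=3 t=4 v=6: → [4,6); WM=3
i=4 t=4 v=9: → [4,6); WM=3
i=5 t=7 v=2: → [6,8); WM=6; [2,4) fires=8 [4,6) fires=17
i=6 t=10 v=2: → [10,12); WM=9; [6,8) fires=2
i=7 t=10 v=4: → [10,12); WM=9
i=8 t=9 v=8: → [8,10); WM=9
i=9 t=10 v=7: → [10,12); WM=9
i=10 t=13 v=3: → [12,14); WM=12; [8,10) fires=8 [10,12) fires=13
i=11 t=12 v=2: → [12,14); WM=12
i=12 t=5 v=1: DROP (t<12-3); WM=12
i=13 t=13 v=7: → [12,14); WM=12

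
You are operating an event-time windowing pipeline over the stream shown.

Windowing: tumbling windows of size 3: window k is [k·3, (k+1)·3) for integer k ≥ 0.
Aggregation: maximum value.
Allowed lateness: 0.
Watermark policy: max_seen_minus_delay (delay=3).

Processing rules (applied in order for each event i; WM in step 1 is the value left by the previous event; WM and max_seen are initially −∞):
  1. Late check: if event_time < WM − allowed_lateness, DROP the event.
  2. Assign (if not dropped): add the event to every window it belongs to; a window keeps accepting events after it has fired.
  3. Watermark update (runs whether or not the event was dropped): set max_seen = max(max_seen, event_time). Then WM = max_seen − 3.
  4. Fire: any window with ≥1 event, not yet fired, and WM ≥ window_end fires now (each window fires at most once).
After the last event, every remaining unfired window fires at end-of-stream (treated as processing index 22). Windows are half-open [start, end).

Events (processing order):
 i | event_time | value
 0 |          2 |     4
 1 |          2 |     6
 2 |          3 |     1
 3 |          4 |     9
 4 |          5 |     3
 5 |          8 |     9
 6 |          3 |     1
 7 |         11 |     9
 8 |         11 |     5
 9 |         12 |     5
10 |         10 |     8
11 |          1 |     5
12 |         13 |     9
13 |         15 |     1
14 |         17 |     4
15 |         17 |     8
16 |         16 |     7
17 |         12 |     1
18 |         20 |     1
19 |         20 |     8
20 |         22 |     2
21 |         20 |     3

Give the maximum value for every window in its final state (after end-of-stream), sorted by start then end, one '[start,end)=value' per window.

[0,3)=6 [3,6)=9 [6,9)=9 [9,12)=9 [12,15)=9 [15,18)=8 [18,21)=8 [21,24)=2

i=0 t=2 v=4: → [0,3); WM=-1
i=1 t=2 v=6: → [0,3); WM=-1
i=2 t=3 v=1: → [3,6); WM=0
i=3 t=4 v=9: → [3,6); WM=1
i=4 t=5 v=3: → [3,6); WM=2
i=5 t=8 v=9: → [6,9); WM=5; [0,3) fires=6
i=6 t=3 v=1: DROP (t<5-0); WM=5
i=7 t=11 v=9: → [9,12); WM=8; [3,6) fires=9
i=8 t=11 v=5: → [9,12); WM=8
i=9 t=12 v=5: → [12,15); WM=9; [6,9) fires=9
i=10 t=10 v=8: → [9,12); WM=9
i=11 t=1 v=5: DROP (t<9-0); WM=9
i=12 t=13 v=9: → [12,15); WM=10
i=13 t=15 v=1: → [15,18); WM=12; [9,12) fires=9
i=14 t=17 v=4: → [15,18); WM=14
i=15 t=17 v=8: → [15,18); WM=14
i=16 t=16 v=7: → [15,18); WM=14
i=17 t=12 v=1: DROP (t<14-0); WM=14
i=18 t=20 v=1: → [18,21); WM=17; [12,15) fires=9
i=19 t=20 v=8: → [18,21); WM=17
i=20 t=22 v=2: → [21,24); WM=19; [15,18) fires=8
i=21 t=20 v=3: → [18,21); WM=19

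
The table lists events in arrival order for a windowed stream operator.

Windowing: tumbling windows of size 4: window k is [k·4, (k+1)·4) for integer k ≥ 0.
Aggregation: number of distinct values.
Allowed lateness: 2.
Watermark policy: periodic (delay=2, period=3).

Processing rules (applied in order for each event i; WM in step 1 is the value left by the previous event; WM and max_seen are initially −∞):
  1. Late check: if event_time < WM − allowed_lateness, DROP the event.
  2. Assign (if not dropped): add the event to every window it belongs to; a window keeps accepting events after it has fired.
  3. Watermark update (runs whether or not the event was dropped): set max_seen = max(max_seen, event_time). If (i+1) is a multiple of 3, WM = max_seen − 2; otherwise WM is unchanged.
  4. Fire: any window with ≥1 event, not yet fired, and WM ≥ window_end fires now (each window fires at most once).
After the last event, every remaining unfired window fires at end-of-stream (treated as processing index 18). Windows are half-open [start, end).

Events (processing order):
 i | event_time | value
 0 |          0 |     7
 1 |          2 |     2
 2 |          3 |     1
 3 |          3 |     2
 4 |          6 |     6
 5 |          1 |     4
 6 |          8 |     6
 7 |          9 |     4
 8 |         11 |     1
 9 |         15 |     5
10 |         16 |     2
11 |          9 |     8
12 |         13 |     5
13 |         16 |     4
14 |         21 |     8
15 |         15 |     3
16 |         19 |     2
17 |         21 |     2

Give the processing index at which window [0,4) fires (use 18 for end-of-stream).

i=0 t=0 v=7: → [0,4); WM=−∞
i=1 t=2 v=2: → [0,4); WM=−∞
i=2 t=3 v=1: → [0,4); WM=1
i=3 t=3 v=2: → [0,4); WM=1
i=4 t=6 v=6: → [4,8); WM=1
i=5 t=1 v=4: → [0,4); WM=4; [0,4) fires=4
i=6 t=8 v=6: → [8,12); WM=4
i=7 t=9 v=4: → [8,12); WM=4
i=8 t=11 v=1: → [8,12); WM=9; [4,8) fires=1
i=9 t=15 v=5: → [12,16); WM=9
i=10 t=16 v=2: → [16,20); WM=9
i=11 t=9 v=8: → [8,12); WM=14; [8,12) fires=4
i=12 t=13 v=5: → [12,16); WM=14
i=13 t=16 v=4: → [16,20); WM=14
i=14 t=21 v=8: → [20,24); WM=19; [12,16) fires=1
i=15 t=15 v=3: DROP (t<19-2); WM=19
i=16 t=19 v=2: → [16,20); WM=19
i=17 t=21 v=2: → [20,24); WM=19

5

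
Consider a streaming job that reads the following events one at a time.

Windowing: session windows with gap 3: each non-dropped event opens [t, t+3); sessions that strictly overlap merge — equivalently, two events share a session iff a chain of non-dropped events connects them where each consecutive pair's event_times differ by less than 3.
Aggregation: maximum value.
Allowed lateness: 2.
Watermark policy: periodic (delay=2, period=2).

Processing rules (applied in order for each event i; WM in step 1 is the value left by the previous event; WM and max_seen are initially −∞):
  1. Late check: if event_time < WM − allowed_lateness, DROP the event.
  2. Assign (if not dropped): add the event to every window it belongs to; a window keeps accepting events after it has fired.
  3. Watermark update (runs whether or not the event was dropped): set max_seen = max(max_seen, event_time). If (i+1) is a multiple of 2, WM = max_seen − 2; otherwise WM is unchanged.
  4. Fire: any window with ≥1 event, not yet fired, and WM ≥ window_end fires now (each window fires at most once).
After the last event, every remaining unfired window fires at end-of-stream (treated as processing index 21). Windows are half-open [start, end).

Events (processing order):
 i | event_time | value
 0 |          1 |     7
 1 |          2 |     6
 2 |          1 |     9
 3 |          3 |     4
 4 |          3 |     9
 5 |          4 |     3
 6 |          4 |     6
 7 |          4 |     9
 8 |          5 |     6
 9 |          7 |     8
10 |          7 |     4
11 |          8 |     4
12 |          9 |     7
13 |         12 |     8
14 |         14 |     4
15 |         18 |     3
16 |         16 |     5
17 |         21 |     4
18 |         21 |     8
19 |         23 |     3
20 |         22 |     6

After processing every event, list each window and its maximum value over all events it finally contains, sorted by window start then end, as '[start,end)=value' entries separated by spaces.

i=0 t=1 v=7: → [1,4); WM=−∞
i=1 t=2 v=6: → [1,5); WM=0
i=2 t=1 v=9: → [1,5); WM=0
i=3 t=3 v=4: → [1,6); WM=1
i=4 t=3 v=9: → [1,6); WM=1
i=5 t=4 v=3: → [1,7); WM=2
i=6 t=4 v=6: → [1,7); WM=2
i=7 t=4 v=9: → [1,7); WM=2
i=8 t=5 v=6: → [1,8); WM=2
i=9 t=7 v=8: → [1,10); WM=5
i=10 t=7 v=4: → [1,10); WM=5
i=11 t=8 v=4: → [1,11); WM=6
i=12 t=9 v=7: → [1,12); WM=6
i=13 t=12 v=8: → [12,15); WM=10
i=14 t=14 v=4: → [12,17); WM=10
i=15 t=18 v=3: → [18,21); WM=16
i=16 t=16 v=5: → [12,21); WM=16
i=17 t=21 v=4: → [21,24); WM=19
i=18 t=21 v=8: → [21,24); WM=19
i=19 t=23 v=3: → [21,26); WM=21
i=20 t=22 v=6: → [21,26); WM=21

[1,12)=9 [12,21)=8 [21,26)=8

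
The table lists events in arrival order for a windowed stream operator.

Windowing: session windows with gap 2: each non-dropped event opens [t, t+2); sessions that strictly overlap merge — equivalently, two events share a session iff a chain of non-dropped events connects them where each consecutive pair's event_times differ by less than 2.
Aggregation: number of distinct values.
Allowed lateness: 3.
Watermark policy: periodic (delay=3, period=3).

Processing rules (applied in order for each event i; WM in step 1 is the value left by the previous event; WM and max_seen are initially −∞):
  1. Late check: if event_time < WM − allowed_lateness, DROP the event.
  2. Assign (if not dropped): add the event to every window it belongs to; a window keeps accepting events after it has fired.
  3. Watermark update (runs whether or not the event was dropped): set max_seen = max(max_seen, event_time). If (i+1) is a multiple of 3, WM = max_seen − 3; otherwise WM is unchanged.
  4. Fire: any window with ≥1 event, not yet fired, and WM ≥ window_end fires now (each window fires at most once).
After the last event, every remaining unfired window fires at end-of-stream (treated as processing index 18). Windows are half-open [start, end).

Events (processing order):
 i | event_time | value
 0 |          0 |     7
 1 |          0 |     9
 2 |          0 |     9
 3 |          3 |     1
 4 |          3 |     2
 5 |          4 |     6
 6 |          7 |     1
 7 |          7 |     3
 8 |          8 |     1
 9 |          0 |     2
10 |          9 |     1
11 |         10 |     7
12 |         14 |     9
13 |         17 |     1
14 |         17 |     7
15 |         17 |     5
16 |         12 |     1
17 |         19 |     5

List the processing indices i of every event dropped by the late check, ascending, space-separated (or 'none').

i=0 t=0 v=7: → [0,2); WM=−∞
i=1 t=0 v=9: → [0,2); WM=−∞
i=2 t=0 v=9: → [0,2); WM=-3
i=3 t=3 v=1: → [3,5); WM=-3
i=4 t=3 v=2: → [3,5); WM=-3
i=5 t=4 v=6: → [3,6); WM=1
i=6 t=7 v=1: → [7,9); WM=1
i=7 t=7 v=3: → [7,9); WM=1
i=8 t=8 v=1: → [7,10); WM=5
i=9 t=0 v=2: DROP (t<5-3); WM=5
i=10 t=9 v=1: → [7,11); WM=5
i=11 t=10 v=7: → [7,12); WM=7
i=12 t=14 v=9: → [14,16); WM=7
i=13 t=17 v=1: → [17,19); WM=7
i=14 t=17 v=7: → [17,19); WM=14
i=15 t=17 v=5: → [17,19); WM=14
i=16 t=12 v=1: → [12,14); WM=14
i=17 t=19 v=5: → [19,21); WM=16

9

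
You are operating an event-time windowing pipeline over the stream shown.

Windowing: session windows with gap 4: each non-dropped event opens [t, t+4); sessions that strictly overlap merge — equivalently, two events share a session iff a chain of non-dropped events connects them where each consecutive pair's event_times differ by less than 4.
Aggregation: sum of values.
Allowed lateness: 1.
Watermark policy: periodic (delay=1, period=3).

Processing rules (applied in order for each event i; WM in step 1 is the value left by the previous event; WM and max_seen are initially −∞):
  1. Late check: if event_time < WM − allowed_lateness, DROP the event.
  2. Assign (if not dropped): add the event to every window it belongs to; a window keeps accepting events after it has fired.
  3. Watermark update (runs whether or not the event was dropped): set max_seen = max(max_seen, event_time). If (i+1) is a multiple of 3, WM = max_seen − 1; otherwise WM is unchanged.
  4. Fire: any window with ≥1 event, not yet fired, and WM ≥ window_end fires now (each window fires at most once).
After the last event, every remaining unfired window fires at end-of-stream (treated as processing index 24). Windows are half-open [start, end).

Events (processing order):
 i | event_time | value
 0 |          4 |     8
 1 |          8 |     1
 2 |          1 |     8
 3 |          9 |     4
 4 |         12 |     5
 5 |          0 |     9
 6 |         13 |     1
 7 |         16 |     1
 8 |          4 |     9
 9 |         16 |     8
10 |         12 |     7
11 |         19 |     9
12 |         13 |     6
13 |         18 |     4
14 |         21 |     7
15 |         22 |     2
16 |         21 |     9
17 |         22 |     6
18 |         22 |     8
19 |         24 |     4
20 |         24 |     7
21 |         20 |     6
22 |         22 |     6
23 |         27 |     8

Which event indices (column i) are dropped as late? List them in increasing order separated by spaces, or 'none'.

5 8 10 12 21

i=0 t=4 v=8: → [4,8); WM=−∞
i=1 t=8 v=1: → [8,12); WM=−∞
i=2 t=1 v=8: → [1,8); WM=7
i=3 t=9 v=4: → [8,13); WM=7
i=4 t=12 v=5: → [8,16); WM=7
i=5 t=0 v=9: DROP (t<7-1); WM=11
i=6 t=13 v=1: → [8,17); WM=11
i=7 t=16 v=1: → [8,20); WM=11
i=8 t=4 v=9: DROP (t<11-1); WM=15
i=9 t=16 v=8: → [8,20); WM=15
i=10 t=12 v=7: DROP (t<15-1); WM=15
i=11 t=19 v=9: → [8,23); WM=18
i=12 t=13 v=6: DROP (t<18-1); WM=18
i=13 t=18 v=4: → [8,23); WM=18
i=14 t=21 v=7: → [8,25); WM=20
i=15 t=22 v=2: → [8,26); WM=20
i=16 t=21 v=9: → [8,26); WM=20
i=17 t=22 v=6: → [8,26); WM=21
i=18 t=22 v=8: → [8,26); WM=21
i=19 t=24 v=4: → [8,28); WM=21
i=20 t=24 v=7: → [8,28); WM=23
i=21 t=20 v=6: DROP (t<23-1); WM=23
i=22 t=22 v=6: → [8,28); WM=23
i=23 t=27 v=8: → [8,31); WM=26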